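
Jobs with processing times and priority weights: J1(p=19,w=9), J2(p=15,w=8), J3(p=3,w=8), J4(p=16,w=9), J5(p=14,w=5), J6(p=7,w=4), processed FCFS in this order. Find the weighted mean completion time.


Completion times:
  J1: C=19, w×C=9×19=171
  J2: C=34, w×C=8×34=272
  J3: C=37, w×C=8×37=296
  J4: C=53, w×C=9×53=477
  J5: C=67, w×C=5×67=335
  J6: C=74, w×C=4×74=296
Sum w×C = 1847
Sum w = 43
Weighted avg = 1847/43
= 42.95


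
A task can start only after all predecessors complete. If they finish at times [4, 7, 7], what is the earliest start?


ES = max of all predecessor completion times
Predecessors: [4, 7, 7]
ES = max(4, 7, 7)
= 7


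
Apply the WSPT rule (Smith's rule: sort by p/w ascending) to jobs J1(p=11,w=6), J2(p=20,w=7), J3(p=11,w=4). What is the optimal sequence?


WSPT (Smith's rule): sort by p/w ascending
  J1: p/w = 11/6 = 1.833
  J3: p/w = 11/4 = 2.750
  J2: p/w = 20/7 = 2.857
Order: J1 → J3 → J2


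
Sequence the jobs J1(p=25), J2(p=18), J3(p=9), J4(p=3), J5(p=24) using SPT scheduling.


SPT: sort by shortest processing time
  J4: p=3
  J3: p=9
  J2: p=18
  J5: p=24
  J1: p=25
Order: J4 → J3 → J2 → J5 → J1


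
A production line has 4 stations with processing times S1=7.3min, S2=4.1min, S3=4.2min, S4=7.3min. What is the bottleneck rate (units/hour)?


Bottleneck = longest station time
Station times: [7.3, 4.1, 4.2, 7.3]
Max = 7.3 min
Rate = 60 / 7.3
= 8.22 units/hour (bottleneck: 7.3min)


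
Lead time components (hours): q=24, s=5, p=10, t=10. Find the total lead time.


Lead time = queue + setup + processing + transit
= 24 + 5 + 10 + 10
= 49 hours


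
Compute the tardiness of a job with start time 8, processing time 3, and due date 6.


Completion = start + processing = 8 + 3 = 11
Tardiness = max(0, C - d) = max(0, 11 - 6)
= max(0, 5)
= 5


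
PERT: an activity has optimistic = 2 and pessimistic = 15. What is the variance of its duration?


σ² = ((p - o) / 6)² = (p - o)² / 36
= (15 - 2)² / 36
= 13² / 36
= 169 / 36
= 4.6944


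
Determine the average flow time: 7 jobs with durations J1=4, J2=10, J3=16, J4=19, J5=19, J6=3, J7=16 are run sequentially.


Completion times:
  J1: completes at 4
  J2: completes at 14
  J3: completes at 30
  J4: completes at 49
  J5: completes at 68
  J6: completes at 71
  J7: completes at 87
Sum = 323
Average = 323/7
= 46.14


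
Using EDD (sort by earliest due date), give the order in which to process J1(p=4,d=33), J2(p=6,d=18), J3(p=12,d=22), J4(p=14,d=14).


EDD: sort by earliest due date
  J4: d=14, p=14
  J2: d=18, p=6
  J3: d=22, p=12
  J1: d=33, p=4
Order: J4 → J2 → J3 → J1


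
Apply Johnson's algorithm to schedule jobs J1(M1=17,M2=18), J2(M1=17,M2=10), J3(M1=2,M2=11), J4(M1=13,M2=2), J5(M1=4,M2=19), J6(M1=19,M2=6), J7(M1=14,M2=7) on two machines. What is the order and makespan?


Johnson's rule:
Group 1 (M1≤M2, sort by M1): ['J3', 'J5', 'J1']
Group 2 (M1>M2, sort desc M2): ['J2', 'J7', 'J6', 'J4']
Sequence: J3 → J5 → J1 → J2 → J7 → J6 → J4
Makespan calculation:
  J3: M1 done=2, M2 done=13
  J5: M1 done=6, M2 done=32
  J1: M1 done=23, M2 done=50
  J2: M1 done=40, M2 done=60
  J7: M1 done=54, M2 done=67
  J6: M1 done=73, M2 done=79
  J4: M1 done=86, M2 done=88
= Sequence: J3 → J5 → J1 → J2 → J7 → J6 → J4, Makespan: 88


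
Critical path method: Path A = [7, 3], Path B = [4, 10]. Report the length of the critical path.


Path A: 7 + 3 = 10
Path B: 4 + 10 = 14
Critical path = longest = max(10, 14)
= 14 (Path B)


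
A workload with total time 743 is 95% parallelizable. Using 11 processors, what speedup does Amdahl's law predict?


Amdahl's law: T_p = T × ((1-p) + p/N)
= 743 × ((1-0.95) + 0.95/11)
= 743 × (0.05 + 0.0864)
= 743 × 0.1364
= 101.32
Speedup = 743/101.32
= 7.33×


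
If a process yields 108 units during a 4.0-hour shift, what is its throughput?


Throughput = units / time
= 108 / 4.0
= 27.0 units/hour


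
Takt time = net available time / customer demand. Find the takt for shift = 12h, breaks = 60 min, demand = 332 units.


Available = 12×60 - 60 = 660 min
Takt time = 660 / 332
= 1.99 min/unit


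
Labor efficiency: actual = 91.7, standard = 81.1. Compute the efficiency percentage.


Efficiency = (actual / standard) × 100
= (91.7 / 81.1) × 100
= 113.1%


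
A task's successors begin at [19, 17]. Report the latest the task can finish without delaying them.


LF = min of all successor start times
Successors start at: [19, 17]
LF = min(19, 17)
= 17


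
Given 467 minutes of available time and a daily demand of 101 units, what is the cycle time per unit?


Cycle time = available time / demand
= 467 / 101
= 4.62 min/unit


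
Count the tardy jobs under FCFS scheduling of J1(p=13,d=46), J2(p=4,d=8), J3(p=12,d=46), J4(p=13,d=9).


Completion vs due date:
  J1: C=13, d=46 → on time
  J2: C=17, d=8 → TARDY
  J3: C=29, d=46 → on time
  J4: C=42, d=9 → TARDY
Tardy jobs: J2, J4
Count = 2


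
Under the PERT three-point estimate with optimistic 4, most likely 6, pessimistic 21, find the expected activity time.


te = (o + 4m + p) / 6
= (4 + 4×6 + 21) / 6
= (4 + 24 + 21) / 6
= 49 / 6
= 8.17


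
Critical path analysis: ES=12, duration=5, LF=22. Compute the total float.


EF = ES + duration = 12 + 5 = 17
LS = LF - duration = 22 - 5 = 17
Total Float = LF - EF = 22 - 17
(or LS - ES = 17 - 12)
= 5


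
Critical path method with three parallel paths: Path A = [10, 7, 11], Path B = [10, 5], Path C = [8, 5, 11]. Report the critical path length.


Path A: 10 + 7 + 11 = 28
Path B: 10 + 5 = 15
Path C: 8 + 5 + 11 = 24
Critical path = longest = max(28, 15, 24)
= 28 (Path A)


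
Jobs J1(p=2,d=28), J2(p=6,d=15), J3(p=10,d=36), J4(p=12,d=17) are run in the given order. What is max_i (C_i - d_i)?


Lateness per job (L = C - d):
  J1: C=2, d=28, L=-26
  J2: C=8, d=15, L=-7
  J3: C=18, d=36, L=-18
  J4: C=30, d=17, L=13
Lmax = max(-26, -7, -18, 13)
= 13


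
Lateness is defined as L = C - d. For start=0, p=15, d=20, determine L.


Completion = 0 + 15 = 15
Lateness = C - d = 15 - 20
= -5


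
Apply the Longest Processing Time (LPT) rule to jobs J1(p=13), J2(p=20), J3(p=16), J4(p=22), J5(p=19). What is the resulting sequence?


LPT: sort by longest processing time first
  J4: p=22
  J2: p=20
  J5: p=19
  J3: p=16
  J1: p=13
Order: J4 → J2 → J5 → J3 → J1


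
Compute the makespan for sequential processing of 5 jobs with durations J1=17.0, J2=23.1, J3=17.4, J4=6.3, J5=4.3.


Sequential makespan: sum all processing times
= 17.0 + 23.1 + 17.4 + 6.3 + 4.3
= 68.1 time units


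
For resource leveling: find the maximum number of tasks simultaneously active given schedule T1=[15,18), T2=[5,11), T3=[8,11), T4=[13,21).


Check each time point for overlaps:
  t=8: 2 tasks active (T2, T3)
Max concurrent = 2


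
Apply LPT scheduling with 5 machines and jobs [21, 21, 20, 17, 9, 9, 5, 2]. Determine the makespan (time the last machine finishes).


Jobs (LPT sorted): [21, 21, 20, 17, 9, 9, 5, 2]
Machines: 5
  J=21 → Machine 1 (load: 0+21=21)
  J=21 → Machine 2 (load: 0+21=21)
  J=20 → Machine 3 (load: 0+20=20)
  J=17 → Machine 4 (load: 0+17=17)
  J=9 → Machine 5 (load: 0+9=9)
  J=9 → Machine 5 (load: 9+9=18)
  J=5 → Machine 4 (load: 17+5=22)
  J=2 → Machine 5 (load: 18+2=20)
Machine loads: [21, 21, 20, 22, 20]
Makespan = max = 22 time units


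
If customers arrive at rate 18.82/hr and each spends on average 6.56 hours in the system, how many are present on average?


Little's law: L = λ × W
= 18.82 × 6.56
= 123.46


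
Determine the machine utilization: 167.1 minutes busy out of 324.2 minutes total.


Utilization = busy / total × 100
= 167.1 / 324.2 × 100
= 51.5%


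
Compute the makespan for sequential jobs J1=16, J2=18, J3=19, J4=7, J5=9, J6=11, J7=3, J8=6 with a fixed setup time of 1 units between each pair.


Makespan = Σ processing + (n-1) × setup
= (16 + 18 + 19 + 7 + 9 + 11 + 3 + 6) + (8-1)×1
= 89 + 7
= 96 time units


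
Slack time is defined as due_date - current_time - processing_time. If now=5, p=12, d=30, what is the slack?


Slack = due - current_time - processing
= 30 - 5 - 12
= 13


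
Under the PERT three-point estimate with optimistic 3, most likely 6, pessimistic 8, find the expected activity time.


te = (o + 4m + p) / 6
= (3 + 4×6 + 8) / 6
= (3 + 24 + 8) / 6
= 35 / 6
= 5.83


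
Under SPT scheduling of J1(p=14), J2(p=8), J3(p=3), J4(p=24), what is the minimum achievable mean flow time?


SPT order: J3 → J2 → J1 → J4
Completion times:
  J3: C=3
  J2: C=11
  J1: C=25
  J4: C=49
Sum = 88, n = 4
Mean flow = 88/4
= 22.00


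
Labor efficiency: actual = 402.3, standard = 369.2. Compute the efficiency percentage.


Efficiency = (actual / standard) × 100
= (402.3 / 369.2) × 100
= 109.0%


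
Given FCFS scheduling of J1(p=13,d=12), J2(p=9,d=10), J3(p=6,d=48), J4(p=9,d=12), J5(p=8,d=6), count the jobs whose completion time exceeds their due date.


Completion vs due date:
  J1: C=13, d=12 → TARDY
  J2: C=22, d=10 → TARDY
  J3: C=28, d=48 → on time
  J4: C=37, d=12 → TARDY
  J5: C=45, d=6 → TARDY
Tardy jobs: J1, J2, J4, J5
Count = 4


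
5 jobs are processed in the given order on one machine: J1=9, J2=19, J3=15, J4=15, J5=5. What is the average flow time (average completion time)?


Completion times:
  J1: completes at 9
  J2: completes at 28
  J3: completes at 43
  J4: completes at 58
  J5: completes at 63
Sum = 201
Average = 201/5
= 40.20


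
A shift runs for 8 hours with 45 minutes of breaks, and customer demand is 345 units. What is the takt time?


Available = 8×60 - 45 = 435 min
Takt time = 435 / 345
= 1.26 min/unit


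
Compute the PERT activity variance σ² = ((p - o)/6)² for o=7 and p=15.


σ² = ((p - o) / 6)² = (p - o)² / 36
= (15 - 7)² / 36
= 8² / 36
= 64 / 36
= 1.7778


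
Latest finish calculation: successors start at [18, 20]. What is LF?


LF = min of all successor start times
Successors start at: [18, 20]
LF = min(18, 20)
= 18


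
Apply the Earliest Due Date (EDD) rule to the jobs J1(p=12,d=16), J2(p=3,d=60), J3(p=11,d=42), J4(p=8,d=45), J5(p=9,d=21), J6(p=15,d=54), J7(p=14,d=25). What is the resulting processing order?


EDD: sort by earliest due date
  J1: d=16, p=12
  J5: d=21, p=9
  J7: d=25, p=14
  J3: d=42, p=11
  J4: d=45, p=8
  J6: d=54, p=15
  J2: d=60, p=3
Order: J1 → J5 → J7 → J3 → J4 → J6 → J2


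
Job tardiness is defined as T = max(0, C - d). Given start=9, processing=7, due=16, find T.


Completion = start + processing = 9 + 7 = 16
Tardiness = max(0, C - d) = max(0, 16 - 16)
= max(0, 0)
= 0


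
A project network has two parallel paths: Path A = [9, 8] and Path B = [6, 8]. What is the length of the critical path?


Path A: 9 + 8 = 17
Path B: 6 + 8 = 14
Critical path = longest = max(17, 14)
= 17 (Path A)


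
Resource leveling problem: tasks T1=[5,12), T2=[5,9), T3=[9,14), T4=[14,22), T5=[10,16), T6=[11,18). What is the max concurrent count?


Check each time point for overlaps:
  t=11: 4 tasks active (T1, T3, T5, T6)
Max concurrent = 4


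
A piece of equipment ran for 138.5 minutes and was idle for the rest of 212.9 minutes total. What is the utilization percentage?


Utilization = busy / total × 100
= 138.5 / 212.9 × 100
= 65.1%


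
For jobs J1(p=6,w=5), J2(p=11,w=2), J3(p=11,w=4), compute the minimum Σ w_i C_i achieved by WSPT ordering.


WSPT order (by p/w): J1 → J3 → J2
  J1: C=6, w·C=5×6=30
  J3: C=17, w·C=4×17=68
  J2: C=28, w·C=2×28=56
Σ w·C = 154
= 154


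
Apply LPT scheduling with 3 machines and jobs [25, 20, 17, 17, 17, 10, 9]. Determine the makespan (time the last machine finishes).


Jobs (LPT sorted): [25, 20, 17, 17, 17, 10, 9]
Machines: 3
  J=25 → Machine 1 (load: 0+25=25)
  J=20 → Machine 2 (load: 0+20=20)
  J=17 → Machine 3 (load: 0+17=17)
  J=17 → Machine 3 (load: 17+17=34)
  J=17 → Machine 2 (load: 20+17=37)
  J=10 → Machine 1 (load: 25+10=35)
  J=9 → Machine 3 (load: 34+9=43)
Machine loads: [35, 37, 43]
Makespan = max = 43 time units


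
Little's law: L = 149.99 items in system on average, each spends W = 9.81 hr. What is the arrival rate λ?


Little's law: L = λW → λ = L / W
= 149.99 / 9.81
= 15.29 per hour


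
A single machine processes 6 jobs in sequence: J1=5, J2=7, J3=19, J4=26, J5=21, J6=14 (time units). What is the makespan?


Sequential makespan: sum all processing times
= 5 + 7 + 19 + 26 + 21 + 14
= 92 time units


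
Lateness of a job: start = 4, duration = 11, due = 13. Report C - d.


Completion = 4 + 11 = 15
Lateness = C - d = 15 - 13
= 2


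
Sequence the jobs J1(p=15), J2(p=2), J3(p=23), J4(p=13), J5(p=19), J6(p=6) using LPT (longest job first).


LPT: sort by longest processing time first
  J3: p=23
  J5: p=19
  J1: p=15
  J4: p=13
  J6: p=6
  J2: p=2
Order: J3 → J5 → J1 → J4 → J6 → J2


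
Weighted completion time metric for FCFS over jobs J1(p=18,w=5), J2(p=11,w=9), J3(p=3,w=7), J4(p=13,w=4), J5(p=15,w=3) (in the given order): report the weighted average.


Completion times:
  J1: C=18, w×C=5×18=90
  J2: C=29, w×C=9×29=261
  J3: C=32, w×C=7×32=224
  J4: C=45, w×C=4×45=180
  J5: C=60, w×C=3×60=180
Sum w×C = 935
Sum w = 28
Weighted avg = 935/28
= 33.39


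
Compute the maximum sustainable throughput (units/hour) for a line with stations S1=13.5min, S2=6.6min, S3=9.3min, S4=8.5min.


Bottleneck = longest station time
Station times: [13.5, 6.6, 9.3, 8.5]
Max = 13.5 min
Rate = 60 / 13.5
= 4.44 units/hour (bottleneck: 13.5min)


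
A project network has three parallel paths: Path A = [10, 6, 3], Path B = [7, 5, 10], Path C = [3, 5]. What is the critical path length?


Path A: 10 + 6 + 3 = 19
Path B: 7 + 5 + 10 = 22
Path C: 3 + 5 = 8
Critical path = longest = max(19, 22, 8)
= 22 (Path B)


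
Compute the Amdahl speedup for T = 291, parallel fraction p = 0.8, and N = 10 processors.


Amdahl's law: T_p = T × ((1-p) + p/N)
= 291 × ((1-0.8) + 0.8/10)
= 291 × (0.20 + 0.0800)
= 291 × 0.2800
= 81.48
Speedup = 291/81.48
= 3.57×


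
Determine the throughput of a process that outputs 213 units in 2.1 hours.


Throughput = units / time
= 213 / 2.1
= 101.4 units/hour


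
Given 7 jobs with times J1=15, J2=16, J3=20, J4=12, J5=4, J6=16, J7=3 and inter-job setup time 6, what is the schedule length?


Makespan = Σ processing + (n-1) × setup
= (15 + 16 + 20 + 12 + 4 + 16 + 3) + (7-1)×6
= 86 + 36
= 122 time units


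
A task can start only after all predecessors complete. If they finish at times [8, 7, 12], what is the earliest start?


ES = max of all predecessor completion times
Predecessors: [8, 7, 12]
ES = max(8, 7, 12)
= 12


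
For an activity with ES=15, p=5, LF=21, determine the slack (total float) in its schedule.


EF = ES + duration = 15 + 5 = 20
LS = LF - duration = 21 - 5 = 16
Total Float = LF - EF = 21 - 20
(or LS - ES = 16 - 15)
= 1


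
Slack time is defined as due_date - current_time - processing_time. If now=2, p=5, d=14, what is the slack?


Slack = due - current_time - processing
= 14 - 2 - 5
= 7


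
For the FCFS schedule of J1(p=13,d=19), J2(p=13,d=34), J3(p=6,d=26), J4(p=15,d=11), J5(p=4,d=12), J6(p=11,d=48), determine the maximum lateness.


Lateness per job (L = C - d):
  J1: C=13, d=19, L=-6
  J2: C=26, d=34, L=-8
  J3: C=32, d=26, L=6
  J4: C=47, d=11, L=36
  J5: C=51, d=12, L=39
  J6: C=62, d=48, L=14
Lmax = max(-6, -8, 6, 36, 39, 14)
= 39


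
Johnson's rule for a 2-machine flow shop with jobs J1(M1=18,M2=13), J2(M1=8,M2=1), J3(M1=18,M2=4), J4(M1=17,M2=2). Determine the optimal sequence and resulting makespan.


Johnson's rule:
Group 1 (M1≤M2, sort by M1): []
Group 2 (M1>M2, sort desc M2): ['J1', 'J3', 'J4', 'J2']
Sequence: J1 → J3 → J4 → J2
Makespan calculation:
  J1: M1 done=18, M2 done=31
  J3: M1 done=36, M2 done=40
  J4: M1 done=53, M2 done=55
  J2: M1 done=61, M2 done=62
= Sequence: J1 → J3 → J4 → J2, Makespan: 62


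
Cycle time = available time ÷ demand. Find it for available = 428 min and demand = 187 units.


Cycle time = available time / demand
= 428 / 187
= 2.29 min/unit


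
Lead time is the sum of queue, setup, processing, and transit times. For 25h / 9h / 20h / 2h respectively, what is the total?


Lead time = queue + setup + processing + transit
= 25 + 9 + 20 + 2
= 56 hours


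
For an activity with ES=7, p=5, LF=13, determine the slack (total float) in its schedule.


EF = ES + duration = 7 + 5 = 12
LS = LF - duration = 13 - 5 = 8
Total Float = LF - EF = 13 - 12
(or LS - ES = 8 - 7)
= 1


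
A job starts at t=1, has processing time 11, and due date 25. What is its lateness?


Completion = 1 + 11 = 12
Lateness = C - d = 12 - 25
= -13


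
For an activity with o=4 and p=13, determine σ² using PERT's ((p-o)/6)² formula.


σ² = ((p - o) / 6)² = (p - o)² / 36
= (13 - 4)² / 36
= 9² / 36
= 81 / 36
= 2.2500


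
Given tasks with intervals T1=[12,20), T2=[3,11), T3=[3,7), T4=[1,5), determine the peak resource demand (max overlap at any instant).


Check each time point for overlaps:
  t=3: 3 tasks active (T2, T3, T4)
Max concurrent = 3


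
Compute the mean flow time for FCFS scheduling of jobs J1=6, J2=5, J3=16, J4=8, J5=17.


Completion times:
  J1: completes at 6
  J2: completes at 11
  J3: completes at 27
  J4: completes at 35
  J5: completes at 52
Sum = 131
Average = 131/5
= 26.20


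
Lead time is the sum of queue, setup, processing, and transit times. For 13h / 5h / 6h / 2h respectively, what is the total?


Lead time = queue + setup + processing + transit
= 13 + 5 + 6 + 2
= 26 hours


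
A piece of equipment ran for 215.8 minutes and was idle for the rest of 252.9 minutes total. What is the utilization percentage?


Utilization = busy / total × 100
= 215.8 / 252.9 × 100
= 85.3%


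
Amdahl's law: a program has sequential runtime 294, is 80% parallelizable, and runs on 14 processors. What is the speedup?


Amdahl's law: T_p = T × ((1-p) + p/N)
= 294 × ((1-0.8) + 0.8/14)
= 294 × (0.20 + 0.0571)
= 294 × 0.2571
= 75.60
Speedup = 294/75.60
= 3.89×


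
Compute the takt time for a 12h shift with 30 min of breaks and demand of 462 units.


Available = 12×60 - 30 = 690 min
Takt time = 690 / 462
= 1.49 min/unit


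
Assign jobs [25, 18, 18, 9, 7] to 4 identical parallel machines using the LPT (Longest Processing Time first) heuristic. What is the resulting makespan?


Jobs (LPT sorted): [25, 18, 18, 9, 7]
Machines: 4
  J=25 → Machine 1 (load: 0+25=25)
  J=18 → Machine 2 (load: 0+18=18)
  J=18 → Machine 3 (load: 0+18=18)
  J=9 → Machine 4 (load: 0+9=9)
  J=7 → Machine 4 (load: 9+7=16)
Machine loads: [25, 18, 18, 16]
Makespan = max = 25 time units


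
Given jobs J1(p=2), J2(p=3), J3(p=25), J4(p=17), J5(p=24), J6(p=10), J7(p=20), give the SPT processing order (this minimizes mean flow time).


SPT: sort by shortest processing time
  J1: p=2
  J2: p=3
  J6: p=10
  J4: p=17
  J7: p=20
  J5: p=24
  J3: p=25
Order: J1 → J2 → J6 → J4 → J7 → J5 → J3


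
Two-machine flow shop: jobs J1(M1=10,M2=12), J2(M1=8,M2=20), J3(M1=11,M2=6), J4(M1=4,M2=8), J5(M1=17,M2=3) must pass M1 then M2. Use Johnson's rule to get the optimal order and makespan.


Johnson's rule:
Group 1 (M1≤M2, sort by M1): ['J4', 'J2', 'J1']
Group 2 (M1>M2, sort desc M2): ['J3', 'J5']
Sequence: J4 → J2 → J1 → J3 → J5
Makespan calculation:
  J4: M1 done=4, M2 done=12
  J2: M1 done=12, M2 done=32
  J1: M1 done=22, M2 done=44
  J3: M1 done=33, M2 done=50
  J5: M1 done=50, M2 done=53
= Sequence: J4 → J2 → J1 → J3 → J5, Makespan: 53


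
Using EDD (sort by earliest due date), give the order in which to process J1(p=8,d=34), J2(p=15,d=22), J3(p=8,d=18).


EDD: sort by earliest due date
  J3: d=18, p=8
  J2: d=22, p=15
  J1: d=34, p=8
Order: J3 → J2 → J1


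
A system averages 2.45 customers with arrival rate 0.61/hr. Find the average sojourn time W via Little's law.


Little's law: L = λW → W = L / λ
= 2.45 / 0.61
= 4.02 hours


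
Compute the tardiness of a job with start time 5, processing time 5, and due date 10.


Completion = start + processing = 5 + 5 = 10
Tardiness = max(0, C - d) = max(0, 10 - 10)
= max(0, 0)
= 0


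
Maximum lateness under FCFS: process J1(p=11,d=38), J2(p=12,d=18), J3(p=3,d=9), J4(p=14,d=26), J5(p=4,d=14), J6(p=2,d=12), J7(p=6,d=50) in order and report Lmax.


Lateness per job (L = C - d):
  J1: C=11, d=38, L=-27
  J2: C=23, d=18, L=5
  J3: C=26, d=9, L=17
  J4: C=40, d=26, L=14
  J5: C=44, d=14, L=30
  J6: C=46, d=12, L=34
  J7: C=52, d=50, L=2
Lmax = max(-27, 5, 17, 14, 30, 34, 2)
= 34


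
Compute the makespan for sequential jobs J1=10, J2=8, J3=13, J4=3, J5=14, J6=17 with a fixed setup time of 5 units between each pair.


Makespan = Σ processing + (n-1) × setup
= (10 + 8 + 13 + 3 + 14 + 17) + (6-1)×5
= 65 + 25
= 90 time units


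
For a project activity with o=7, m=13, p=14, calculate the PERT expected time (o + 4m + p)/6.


te = (o + 4m + p) / 6
= (7 + 4×13 + 14) / 6
= (7 + 52 + 14) / 6
= 73 / 6
= 12.17


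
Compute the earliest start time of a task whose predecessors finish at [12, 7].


ES = max of all predecessor completion times
Predecessors: [12, 7]
ES = max(12, 7)
= 12


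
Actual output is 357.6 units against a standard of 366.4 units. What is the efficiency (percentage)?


Efficiency = (actual / standard) × 100
= (357.6 / 366.4) × 100
= 97.6%


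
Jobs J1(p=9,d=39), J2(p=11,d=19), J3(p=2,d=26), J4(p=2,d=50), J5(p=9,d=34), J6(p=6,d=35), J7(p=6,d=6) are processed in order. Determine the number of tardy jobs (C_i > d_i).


Completion vs due date:
  J1: C=9, d=39 → on time
  J2: C=20, d=19 → TARDY
  J3: C=22, d=26 → on time
  J4: C=24, d=50 → on time
  J5: C=33, d=34 → on time
  J6: C=39, d=35 → TARDY
  J7: C=45, d=6 → TARDY
Tardy jobs: J2, J6, J7
Count = 3


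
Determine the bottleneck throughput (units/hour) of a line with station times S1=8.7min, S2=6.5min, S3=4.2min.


Bottleneck = longest station time
Station times: [8.7, 6.5, 4.2]
Max = 8.7 min
Rate = 60 / 8.7
= 6.90 units/hour (bottleneck: 8.7min)


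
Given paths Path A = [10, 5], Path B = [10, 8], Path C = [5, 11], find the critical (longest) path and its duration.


Path A: 10 + 5 = 15
Path B: 10 + 8 = 18
Path C: 5 + 11 = 16
Critical path = longest = max(15, 18, 16)
= 18 (Path B)


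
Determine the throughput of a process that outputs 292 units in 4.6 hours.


Throughput = units / time
= 292 / 4.6
= 63.5 units/hour


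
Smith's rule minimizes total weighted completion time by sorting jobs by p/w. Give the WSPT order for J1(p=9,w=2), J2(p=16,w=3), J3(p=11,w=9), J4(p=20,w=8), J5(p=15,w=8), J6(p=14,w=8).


WSPT (Smith's rule): sort by p/w ascending
  J3: p/w = 11/9 = 1.222
  J6: p/w = 14/8 = 1.750
  J5: p/w = 15/8 = 1.875
  J4: p/w = 20/8 = 2.500
  J1: p/w = 9/2 = 4.500
  J2: p/w = 16/3 = 5.333
Order: J3 → J6 → J5 → J4 → J1 → J2


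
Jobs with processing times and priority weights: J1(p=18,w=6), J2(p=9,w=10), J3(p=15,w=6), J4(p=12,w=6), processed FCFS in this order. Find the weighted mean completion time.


Completion times:
  J1: C=18, w×C=6×18=108
  J2: C=27, w×C=10×27=270
  J3: C=42, w×C=6×42=252
  J4: C=54, w×C=6×54=324
Sum w×C = 954
Sum w = 28
Weighted avg = 954/28
= 34.07


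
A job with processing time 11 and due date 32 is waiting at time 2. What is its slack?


Slack = due - current_time - processing
= 32 - 2 - 11
= 19


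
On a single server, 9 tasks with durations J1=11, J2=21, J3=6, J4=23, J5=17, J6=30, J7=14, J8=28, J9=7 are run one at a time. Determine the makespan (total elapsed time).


Sequential makespan: sum all processing times
= 11 + 21 + 6 + 23 + 17 + 30 + 14 + 28 + 7
= 157 time units


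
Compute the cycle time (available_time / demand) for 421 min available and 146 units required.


Cycle time = available time / demand
= 421 / 146
= 2.88 min/unit


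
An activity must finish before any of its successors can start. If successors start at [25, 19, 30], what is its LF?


LF = min of all successor start times
Successors start at: [25, 19, 30]
LF = min(25, 19, 30)
= 19


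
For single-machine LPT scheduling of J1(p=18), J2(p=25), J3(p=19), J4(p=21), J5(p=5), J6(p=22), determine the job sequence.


LPT: sort by longest processing time first
  J2: p=25
  J6: p=22
  J4: p=21
  J3: p=19
  J1: p=18
  J5: p=5
Order: J2 → J6 → J4 → J3 → J1 → J5


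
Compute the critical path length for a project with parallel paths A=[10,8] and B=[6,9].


Path A: 10 + 8 = 18
Path B: 6 + 9 = 15
Critical path = longest = max(18, 15)
= 18 (Path A)


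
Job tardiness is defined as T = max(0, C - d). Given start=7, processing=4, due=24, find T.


Completion = start + processing = 7 + 4 = 11
Tardiness = max(0, C - d) = max(0, 11 - 24)
= max(0, -13)
= 0


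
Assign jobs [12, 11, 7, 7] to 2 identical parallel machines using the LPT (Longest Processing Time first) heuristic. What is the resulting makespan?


Jobs (LPT sorted): [12, 11, 7, 7]
Machines: 2
  J=12 → Machine 1 (load: 0+12=12)
  J=11 → Machine 2 (load: 0+11=11)
  J=7 → Machine 2 (load: 11+7=18)
  J=7 → Machine 1 (load: 12+7=19)
Machine loads: [19, 18]
Makespan = max = 19 time units


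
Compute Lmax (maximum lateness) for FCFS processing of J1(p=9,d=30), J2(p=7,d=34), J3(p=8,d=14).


Lateness per job (L = C - d):
  J1: C=9, d=30, L=-21
  J2: C=16, d=34, L=-18
  J3: C=24, d=14, L=10
Lmax = max(-21, -18, 10)
= 10


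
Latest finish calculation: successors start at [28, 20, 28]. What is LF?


LF = min of all successor start times
Successors start at: [28, 20, 28]
LF = min(28, 20, 28)
= 20


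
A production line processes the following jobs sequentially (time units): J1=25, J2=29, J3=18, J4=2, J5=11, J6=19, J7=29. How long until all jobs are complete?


Sequential makespan: sum all processing times
= 25 + 29 + 18 + 2 + 11 + 19 + 29
= 133 time units


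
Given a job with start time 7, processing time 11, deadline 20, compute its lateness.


Completion = 7 + 11 = 18
Lateness = C - d = 18 - 20
= -2


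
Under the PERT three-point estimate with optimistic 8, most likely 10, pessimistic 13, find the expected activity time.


te = (o + 4m + p) / 6
= (8 + 4×10 + 13) / 6
= (8 + 40 + 13) / 6
= 61 / 6
= 10.17


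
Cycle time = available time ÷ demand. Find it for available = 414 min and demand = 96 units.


Cycle time = available time / demand
= 414 / 96
= 4.31 min/unit


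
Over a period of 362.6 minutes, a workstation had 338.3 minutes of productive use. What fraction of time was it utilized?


Utilization = busy / total × 100
= 338.3 / 362.6 × 100
= 93.3%


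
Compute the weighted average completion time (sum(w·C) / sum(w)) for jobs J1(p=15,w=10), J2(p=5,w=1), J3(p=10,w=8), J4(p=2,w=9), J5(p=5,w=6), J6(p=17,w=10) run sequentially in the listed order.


Completion times:
  J1: C=15, w×C=10×15=150
  J2: C=20, w×C=1×20=20
  J3: C=30, w×C=8×30=240
  J4: C=32, w×C=9×32=288
  J5: C=37, w×C=6×37=222
  J6: C=54, w×C=10×54=540
Sum w×C = 1460
Sum w = 44
Weighted avg = 1460/44
= 33.18


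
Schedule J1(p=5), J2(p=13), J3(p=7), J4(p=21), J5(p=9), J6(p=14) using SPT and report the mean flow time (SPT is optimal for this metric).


SPT order: J1 → J3 → J5 → J2 → J6 → J4
Completion times:
  J1: C=5
  J3: C=12
  J5: C=21
  J2: C=34
  J6: C=48
  J4: C=69
Sum = 189, n = 6
Mean flow = 189/6
= 31.50


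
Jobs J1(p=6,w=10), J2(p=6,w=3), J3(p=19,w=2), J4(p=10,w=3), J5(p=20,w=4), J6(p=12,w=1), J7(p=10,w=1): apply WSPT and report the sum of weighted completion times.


WSPT order (by p/w): J1 → J2 → J4 → J5 → J3 → J7 → J6
  J1: C=6, w·C=10×6=60
  J2: C=12, w·C=3×12=36
  J4: C=22, w·C=3×22=66
  J5: C=42, w·C=4×42=168
  J3: C=61, w·C=2×61=122
  J7: C=71, w·C=1×71=71
  J6: C=83, w·C=1×83=83
Σ w·C = 606
= 606


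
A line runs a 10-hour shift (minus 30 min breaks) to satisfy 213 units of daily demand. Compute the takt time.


Available = 10×60 - 30 = 570 min
Takt time = 570 / 213
= 2.68 min/unit


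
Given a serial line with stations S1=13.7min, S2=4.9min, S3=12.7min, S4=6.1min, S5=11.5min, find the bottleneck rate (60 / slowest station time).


Bottleneck = longest station time
Station times: [13.7, 4.9, 12.7, 6.1, 11.5]
Max = 13.7 min
Rate = 60 / 13.7
= 4.38 units/hour (bottleneck: 13.7min)


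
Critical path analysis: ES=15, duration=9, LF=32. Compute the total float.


EF = ES + duration = 15 + 9 = 24
LS = LF - duration = 32 - 9 = 23
Total Float = LF - EF = 32 - 24
(or LS - ES = 23 - 15)
= 8


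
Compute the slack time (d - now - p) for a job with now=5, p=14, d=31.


Slack = due - current_time - processing
= 31 - 5 - 14
= 12


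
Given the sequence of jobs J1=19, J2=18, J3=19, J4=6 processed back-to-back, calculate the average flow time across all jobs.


Completion times:
  J1: completes at 19
  J2: completes at 37
  J3: completes at 56
  J4: completes at 62
Sum = 174
Average = 174/4
= 43.50


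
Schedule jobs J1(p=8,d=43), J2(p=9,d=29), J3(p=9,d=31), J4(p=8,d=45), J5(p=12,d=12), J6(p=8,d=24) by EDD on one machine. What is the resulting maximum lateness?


EDD order: J5 → J6 → J2 → J3 → J1 → J4
Completion and lateness:
  J5: C=12, d=12, L=12-12=0
  J6: C=20, d=24, L=20-24=-4
  J2: C=29, d=29, L=29-29=0
  J3: C=38, d=31, L=38-31=7
  J1: C=46, d=43, L=46-43=3
  J4: C=54, d=45, L=54-45=9
Lmax = max(0, -4, 0, 7, 3, 9)
= 9


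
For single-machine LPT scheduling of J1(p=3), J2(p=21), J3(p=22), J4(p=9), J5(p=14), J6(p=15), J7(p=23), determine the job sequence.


LPT: sort by longest processing time first
  J7: p=23
  J3: p=22
  J2: p=21
  J6: p=15
  J5: p=14
  J4: p=9
  J1: p=3
Order: J7 → J3 → J2 → J6 → J5 → J4 → J1


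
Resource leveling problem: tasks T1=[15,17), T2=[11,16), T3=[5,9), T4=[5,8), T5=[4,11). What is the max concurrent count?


Check each time point for overlaps:
  t=5: 3 tasks active (T3, T4, T5)
Max concurrent = 3


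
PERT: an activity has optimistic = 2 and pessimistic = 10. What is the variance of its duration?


σ² = ((p - o) / 6)² = (p - o)² / 36
= (10 - 2)² / 36
= 8² / 36
= 64 / 36
= 1.7778


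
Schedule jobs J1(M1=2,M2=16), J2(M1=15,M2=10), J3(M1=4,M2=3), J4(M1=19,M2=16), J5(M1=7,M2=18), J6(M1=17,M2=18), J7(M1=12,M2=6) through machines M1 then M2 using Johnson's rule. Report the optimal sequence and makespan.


Johnson's rule:
Group 1 (M1≤M2, sort by M1): ['J1', 'J5', 'J6']
Group 2 (M1>M2, sort desc M2): ['J4', 'J2', 'J7', 'J3']
Sequence: J1 → J5 → J6 → J4 → J2 → J7 → J3
Makespan calculation:
  J1: M1 done=2, M2 done=18
  J5: M1 done=9, M2 done=36
  J6: M1 done=26, M2 done=54
  J4: M1 done=45, M2 done=70
  J2: M1 done=60, M2 done=80
  J7: M1 done=72, M2 done=86
  J3: M1 done=76, M2 done=89
= Sequence: J1 → J5 → J6 → J4 → J2 → J7 → J3, Makespan: 89


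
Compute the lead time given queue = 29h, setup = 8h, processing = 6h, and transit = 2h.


Lead time = queue + setup + processing + transit
= 29 + 8 + 6 + 2
= 45 hours


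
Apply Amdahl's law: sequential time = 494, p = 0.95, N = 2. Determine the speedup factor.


Amdahl's law: T_p = T × ((1-p) + p/N)
= 494 × ((1-0.95) + 0.95/2)
= 494 × (0.05 + 0.4750)
= 494 × 0.5250
= 259.35
Speedup = 494/259.35
= 1.90×


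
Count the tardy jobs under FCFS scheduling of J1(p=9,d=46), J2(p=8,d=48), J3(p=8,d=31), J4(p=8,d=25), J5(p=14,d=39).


Completion vs due date:
  J1: C=9, d=46 → on time
  J2: C=17, d=48 → on time
  J3: C=25, d=31 → on time
  J4: C=33, d=25 → TARDY
  J5: C=47, d=39 → TARDY
Tardy jobs: J4, J5
Count = 2


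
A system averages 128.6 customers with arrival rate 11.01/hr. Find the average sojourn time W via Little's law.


Little's law: L = λW → W = L / λ
= 128.6 / 11.01
= 11.68 hours


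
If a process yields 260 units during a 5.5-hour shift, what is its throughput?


Throughput = units / time
= 260 / 5.5
= 47.3 units/hour


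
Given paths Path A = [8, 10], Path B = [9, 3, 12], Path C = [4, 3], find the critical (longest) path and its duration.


Path A: 8 + 10 = 18
Path B: 9 + 3 + 12 = 24
Path C: 4 + 3 = 7
Critical path = longest = max(18, 24, 7)
= 24 (Path B)


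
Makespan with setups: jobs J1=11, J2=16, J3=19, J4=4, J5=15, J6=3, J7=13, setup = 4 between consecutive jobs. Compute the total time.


Makespan = Σ processing + (n-1) × setup
= (11 + 16 + 19 + 4 + 15 + 3 + 13) + (7-1)×4
= 81 + 24
= 105 time units


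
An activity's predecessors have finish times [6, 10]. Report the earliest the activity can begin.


ES = max of all predecessor completion times
Predecessors: [6, 10]
ES = max(6, 10)
= 10


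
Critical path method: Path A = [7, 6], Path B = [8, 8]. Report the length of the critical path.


Path A: 7 + 6 = 13
Path B: 8 + 8 = 16
Critical path = longest = max(13, 16)
= 16 (Path B)


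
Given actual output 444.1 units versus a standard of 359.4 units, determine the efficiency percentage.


Efficiency = (actual / standard) × 100
= (444.1 / 359.4) × 100
= 123.6%


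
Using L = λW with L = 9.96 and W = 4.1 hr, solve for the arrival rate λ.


Little's law: L = λW → λ = L / W
= 9.96 / 4.1
= 2.43 per hour


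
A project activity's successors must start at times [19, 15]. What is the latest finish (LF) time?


LF = min of all successor start times
Successors start at: [19, 15]
LF = min(19, 15)
= 15


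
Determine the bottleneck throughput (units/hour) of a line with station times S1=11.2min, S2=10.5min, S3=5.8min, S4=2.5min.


Bottleneck = longest station time
Station times: [11.2, 10.5, 5.8, 2.5]
Max = 11.2 min
Rate = 60 / 11.2
= 5.36 units/hour (bottleneck: 11.2min)


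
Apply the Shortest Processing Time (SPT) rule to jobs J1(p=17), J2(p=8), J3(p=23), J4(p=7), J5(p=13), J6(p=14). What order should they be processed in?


SPT: sort by shortest processing time
  J4: p=7
  J2: p=8
  J5: p=13
  J6: p=14
  J1: p=17
  J3: p=23
Order: J4 → J2 → J5 → J6 → J1 → J3


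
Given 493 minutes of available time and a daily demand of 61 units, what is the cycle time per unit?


Cycle time = available time / demand
= 493 / 61
= 8.08 min/unit


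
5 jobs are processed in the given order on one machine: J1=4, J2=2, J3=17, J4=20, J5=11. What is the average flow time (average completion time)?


Completion times:
  J1: completes at 4
  J2: completes at 6
  J3: completes at 23
  J4: completes at 43
  J5: completes at 54
Sum = 130
Average = 130/5
= 26.00


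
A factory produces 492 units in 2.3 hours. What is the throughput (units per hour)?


Throughput = units / time
= 492 / 2.3
= 213.9 units/hour


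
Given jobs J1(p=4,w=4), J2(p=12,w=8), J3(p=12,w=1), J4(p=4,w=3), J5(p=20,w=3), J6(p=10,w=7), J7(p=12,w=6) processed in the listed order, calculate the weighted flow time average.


Completion times:
  J1: C=4, w×C=4×4=16
  J2: C=16, w×C=8×16=128
  J3: C=28, w×C=1×28=28
  J4: C=32, w×C=3×32=96
  J5: C=52, w×C=3×52=156
  J6: C=62, w×C=7×62=434
  J7: C=74, w×C=6×74=444
Sum w×C = 1302
Sum w = 32
Weighted avg = 1302/32
= 40.69


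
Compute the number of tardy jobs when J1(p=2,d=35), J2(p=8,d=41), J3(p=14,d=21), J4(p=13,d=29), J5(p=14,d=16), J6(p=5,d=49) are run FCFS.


Completion vs due date:
  J1: C=2, d=35 → on time
  J2: C=10, d=41 → on time
  J3: C=24, d=21 → TARDY
  J4: C=37, d=29 → TARDY
  J5: C=51, d=16 → TARDY
  J6: C=56, d=49 → TARDY
Tardy jobs: J3, J4, J5, J6
Count = 4


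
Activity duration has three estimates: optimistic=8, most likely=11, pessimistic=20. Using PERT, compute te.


te = (o + 4m + p) / 6
= (8 + 4×11 + 20) / 6
= (8 + 44 + 20) / 6
= 72 / 6
= 12.00


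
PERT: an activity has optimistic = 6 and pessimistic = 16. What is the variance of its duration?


σ² = ((p - o) / 6)² = (p - o)² / 36
= (16 - 6)² / 36
= 10² / 36
= 100 / 36
= 2.7778


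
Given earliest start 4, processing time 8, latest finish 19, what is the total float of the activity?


EF = ES + duration = 4 + 8 = 12
LS = LF - duration = 19 - 8 = 11
Total Float = LF - EF = 19 - 12
(or LS - ES = 11 - 4)
= 7


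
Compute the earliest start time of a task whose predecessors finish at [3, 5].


ES = max of all predecessor completion times
Predecessors: [3, 5]
ES = max(3, 5)
= 5


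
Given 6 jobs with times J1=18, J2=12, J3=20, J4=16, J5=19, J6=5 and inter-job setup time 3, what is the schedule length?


Makespan = Σ processing + (n-1) × setup
= (18 + 12 + 20 + 16 + 19 + 5) + (6-1)×3
= 90 + 15
= 105 time units


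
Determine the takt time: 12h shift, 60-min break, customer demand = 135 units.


Available = 12×60 - 60 = 660 min
Takt time = 660 / 135
= 4.89 min/unit


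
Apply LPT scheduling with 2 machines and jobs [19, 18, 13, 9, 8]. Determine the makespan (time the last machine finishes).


Jobs (LPT sorted): [19, 18, 13, 9, 8]
Machines: 2
  J=19 → Machine 1 (load: 0+19=19)
  J=18 → Machine 2 (load: 0+18=18)
  J=13 → Machine 2 (load: 18+13=31)
  J=9 → Machine 1 (load: 19+9=28)
  J=8 → Machine 1 (load: 28+8=36)
Machine loads: [36, 31]
Makespan = max = 36 time units


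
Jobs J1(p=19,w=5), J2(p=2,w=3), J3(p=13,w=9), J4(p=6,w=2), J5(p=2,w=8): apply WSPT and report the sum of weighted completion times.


WSPT order (by p/w): J5 → J2 → J3 → J4 → J1
  J5: C=2, w·C=8×2=16
  J2: C=4, w·C=3×4=12
  J3: C=17, w·C=9×17=153
  J4: C=23, w·C=2×23=46
  J1: C=42, w·C=5×42=210
Σ w·C = 437
= 437


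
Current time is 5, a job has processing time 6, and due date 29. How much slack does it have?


Slack = due - current_time - processing
= 29 - 5 - 6
= 18


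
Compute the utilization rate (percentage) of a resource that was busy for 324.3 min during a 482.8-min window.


Utilization = busy / total × 100
= 324.3 / 482.8 × 100
= 67.2%


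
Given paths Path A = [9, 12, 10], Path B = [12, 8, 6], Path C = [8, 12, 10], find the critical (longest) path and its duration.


Path A: 9 + 12 + 10 = 31
Path B: 12 + 8 + 6 = 26
Path C: 8 + 12 + 10 = 30
Critical path = longest = max(31, 26, 30)
= 31 (Path A)


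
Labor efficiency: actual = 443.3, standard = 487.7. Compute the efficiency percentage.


Efficiency = (actual / standard) × 100
= (443.3 / 487.7) × 100
= 90.9%


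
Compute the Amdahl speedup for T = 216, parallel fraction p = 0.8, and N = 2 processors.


Amdahl's law: T_p = T × ((1-p) + p/N)
= 216 × ((1-0.8) + 0.8/2)
= 216 × (0.20 + 0.4000)
= 216 × 0.6000
= 129.60
Speedup = 216/129.60
= 1.67×


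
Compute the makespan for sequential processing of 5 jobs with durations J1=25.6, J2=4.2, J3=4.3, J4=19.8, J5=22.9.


Sequential makespan: sum all processing times
= 25.6 + 4.2 + 4.3 + 19.8 + 22.9
= 76.8 time units


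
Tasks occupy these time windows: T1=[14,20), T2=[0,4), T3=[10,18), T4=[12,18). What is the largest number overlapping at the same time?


Check each time point for overlaps:
  t=14: 3 tasks active (T1, T3, T4)
Max concurrent = 3


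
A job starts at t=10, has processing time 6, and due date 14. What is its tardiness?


Completion = start + processing = 10 + 6 = 16
Tardiness = max(0, C - d) = max(0, 16 - 14)
= max(0, 2)
= 2


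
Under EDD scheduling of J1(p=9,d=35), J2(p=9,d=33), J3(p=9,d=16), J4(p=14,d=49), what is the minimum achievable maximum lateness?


EDD order: J3 → J2 → J1 → J4
Completion and lateness:
  J3: C=9, d=16, L=9-16=-7
  J2: C=18, d=33, L=18-33=-15
  J1: C=27, d=35, L=27-35=-8
  J4: C=41, d=49, L=41-49=-8
Lmax = max(-7, -15, -8, -8)
= -7


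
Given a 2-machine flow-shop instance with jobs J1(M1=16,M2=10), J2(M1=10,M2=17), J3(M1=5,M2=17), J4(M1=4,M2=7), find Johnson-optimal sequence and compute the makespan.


Johnson's rule:
Group 1 (M1≤M2, sort by M1): ['J4', 'J3', 'J2']
Group 2 (M1>M2, sort desc M2): ['J1']
Sequence: J4 → J3 → J2 → J1
Makespan calculation:
  J4: M1 done=4, M2 done=11
  J3: M1 done=9, M2 done=28
  J2: M1 done=19, M2 done=45
  J1: M1 done=35, M2 done=55
= Sequence: J4 → J3 → J2 → J1, Makespan: 55
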